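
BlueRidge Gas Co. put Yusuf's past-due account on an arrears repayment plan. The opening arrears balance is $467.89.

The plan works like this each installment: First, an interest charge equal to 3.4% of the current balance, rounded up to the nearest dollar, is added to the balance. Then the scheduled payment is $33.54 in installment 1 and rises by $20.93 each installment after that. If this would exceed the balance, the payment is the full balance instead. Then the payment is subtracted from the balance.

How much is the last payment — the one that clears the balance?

Installment 1: opening $467.89; interest $16.00 → $483.89; payment $33.54; balance $450.35
Installment 2: opening $450.35; interest $16.00 → $466.35; payment $54.47; balance $411.88
Installment 3: opening $411.88; interest $15.00 → $426.88; payment $75.40; balance $351.48
Installment 4: opening $351.48; interest $12.00 → $363.48; payment $96.33; balance $267.15
Installment 5: opening $267.15; interest $10.00 → $277.15; payment $117.26; balance $159.89
Installment 6: opening $159.89; interest $6.00 → $165.89; payment $138.19; balance $27.70
Installment 7: opening $27.70; interest $1.00 → $28.70; payment $28.70; balance $0.00

$28.70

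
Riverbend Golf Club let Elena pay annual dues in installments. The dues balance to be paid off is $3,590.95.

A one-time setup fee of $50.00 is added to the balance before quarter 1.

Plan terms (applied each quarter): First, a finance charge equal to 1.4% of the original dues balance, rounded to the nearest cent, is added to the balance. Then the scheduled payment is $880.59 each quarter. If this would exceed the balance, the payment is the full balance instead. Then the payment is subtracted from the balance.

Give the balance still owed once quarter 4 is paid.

$319.67

Quarter 1: $3,640.95 +$50.27 interest = $3,691.22; pay $880.59 → $2,810.63
Quarter 2: $2,810.63 +$50.27 interest = $2,860.90; pay $880.59 → $1,980.31
Quarter 3: $1,980.31 +$50.27 interest = $2,030.58; pay $880.59 → $1,149.99
Quarter 4: $1,149.99 +$50.27 interest = $1,200.26; pay $880.59 → $319.67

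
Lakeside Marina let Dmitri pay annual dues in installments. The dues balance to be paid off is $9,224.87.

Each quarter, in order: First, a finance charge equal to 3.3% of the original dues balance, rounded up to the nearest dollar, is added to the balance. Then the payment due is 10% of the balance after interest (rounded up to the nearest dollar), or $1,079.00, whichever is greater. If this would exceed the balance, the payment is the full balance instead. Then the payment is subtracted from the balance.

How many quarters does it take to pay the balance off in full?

12

Quarter 1: $9,224.87 +$305.00 interest = $9,529.87; pay $1,079.00 → $8,450.87
Quarter 2: $8,450.87 +$305.00 interest = $8,755.87; pay $1,079.00 → $7,676.87
Quarter 3: $7,676.87 +$305.00 interest = $7,981.87; pay $1,079.00 → $6,902.87
Quarter 4: $6,902.87 +$305.00 interest = $7,207.87; pay $1,079.00 → $6,128.87
Quarter 5: $6,128.87 +$305.00 interest = $6,433.87; pay $1,079.00 → $5,354.87
Quarter 6: $5,354.87 +$305.00 interest = $5,659.87; pay $1,079.00 → $4,580.87
Quarter 7: $4,580.87 +$305.00 interest = $4,885.87; pay $1,079.00 → $3,806.87
Quarter 8: $3,806.87 +$305.00 interest = $4,111.87; pay $1,079.00 → $3,032.87
Quarter 9: $3,032.87 +$305.00 interest = $3,337.87; pay $1,079.00 → $2,258.87
Quarter 10: $2,258.87 +$305.00 interest = $2,563.87; pay $1,079.00 → $1,484.87
Quarter 11: $1,484.87 +$305.00 interest = $1,789.87; pay $1,079.00 → $710.87
Quarter 12: $710.87 +$305.00 interest = $1,015.87; pay $1,015.87 → $0.00
Balance reaches $0.00 in quarter 12.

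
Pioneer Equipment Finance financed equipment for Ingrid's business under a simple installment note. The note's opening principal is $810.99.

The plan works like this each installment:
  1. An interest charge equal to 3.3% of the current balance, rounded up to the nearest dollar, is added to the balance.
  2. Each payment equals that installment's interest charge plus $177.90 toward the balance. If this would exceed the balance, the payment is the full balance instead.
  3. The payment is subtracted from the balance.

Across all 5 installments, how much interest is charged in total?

# | Opening | Interest | Payment | End bal
1 | $810.99 | $27.00 | $204.90 | $633.09
2 | $633.09 | $21.00 | $198.90 | $455.19
3 | $455.19 | $16.00 | $193.90 | $277.29
4 | $277.29 | $10.00 | $187.90 | $99.39
5 | $99.39 | $4.00 | $103.39 | $0.00
Total interest: $27.00 + $21.00 + $16.00 + $10.00 + $4.00 = $78.00

$78.00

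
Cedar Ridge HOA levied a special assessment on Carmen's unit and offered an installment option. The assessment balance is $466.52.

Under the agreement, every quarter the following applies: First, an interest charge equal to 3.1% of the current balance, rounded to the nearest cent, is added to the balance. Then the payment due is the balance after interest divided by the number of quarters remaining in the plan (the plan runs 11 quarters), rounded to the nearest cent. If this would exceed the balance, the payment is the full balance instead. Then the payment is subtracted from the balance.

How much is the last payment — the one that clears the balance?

$59.33

Quarter 1: $466.52 +$14.46 interest = $480.98; pay $43.73 → $437.25
Quarter 2: $437.25 +$13.55 interest = $450.80; pay $45.08 → $405.72
Quarter 3: $405.72 +$12.58 interest = $418.30; pay $46.48 → $371.82
Quarter 4: $371.82 +$11.53 interest = $383.35; pay $47.92 → $335.43
Quarter 5: $335.43 +$10.40 interest = $345.83; pay $49.40 → $296.43
Quarter 6: $296.43 +$9.19 interest = $305.62; pay $50.94 → $254.68
Quarter 7: $254.68 +$7.90 interest = $262.58; pay $52.52 → $210.06
Quarter 8: $210.06 +$6.51 interest = $216.57; pay $54.14 → $162.43
Quarter 9: $162.43 +$5.04 interest = $167.47; pay $55.82 → $111.65
Quarter 10: $111.65 +$3.46 interest = $115.11; pay $57.56 → $57.55
Quarter 11: $57.55 +$1.78 interest = $59.33; pay $59.33 → $0.00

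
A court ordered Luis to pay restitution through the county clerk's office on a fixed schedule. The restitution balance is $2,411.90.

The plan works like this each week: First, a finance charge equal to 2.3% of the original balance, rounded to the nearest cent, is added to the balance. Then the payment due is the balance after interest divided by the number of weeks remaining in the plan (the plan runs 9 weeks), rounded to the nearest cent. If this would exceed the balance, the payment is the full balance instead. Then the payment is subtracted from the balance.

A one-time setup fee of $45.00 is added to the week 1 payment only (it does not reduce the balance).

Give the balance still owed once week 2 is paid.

$1,967.60

# | Opening | Interest | Payment | Fee | End bal
1 | $2,411.90 | $55.47 | $274.15 | $45.00 | $2,193.22
2 | $2,193.22 | $55.47 | $281.09 | — | $1,967.60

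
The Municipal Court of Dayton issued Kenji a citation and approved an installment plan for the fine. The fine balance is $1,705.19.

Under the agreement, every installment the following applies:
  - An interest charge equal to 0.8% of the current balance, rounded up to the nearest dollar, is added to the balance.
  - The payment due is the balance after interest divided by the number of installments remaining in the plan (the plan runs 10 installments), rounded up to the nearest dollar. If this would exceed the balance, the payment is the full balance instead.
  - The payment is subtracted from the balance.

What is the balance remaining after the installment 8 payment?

$363.19

# | Opening | Interest | Payment | End bal
1 | $1,705.19 | $14.00 | $172.00 | $1,547.19
2 | $1,547.19 | $13.00 | $174.00 | $1,386.19
3 | $1,386.19 | $12.00 | $175.00 | $1,223.19
4 | $1,223.19 | $10.00 | $177.00 | $1,056.19
5 | $1,056.19 | $9.00 | $178.00 | $887.19
6 | $887.19 | $8.00 | $180.00 | $715.19
7 | $715.19 | $6.00 | $181.00 | $540.19
8 | $540.19 | $5.00 | $182.00 | $363.19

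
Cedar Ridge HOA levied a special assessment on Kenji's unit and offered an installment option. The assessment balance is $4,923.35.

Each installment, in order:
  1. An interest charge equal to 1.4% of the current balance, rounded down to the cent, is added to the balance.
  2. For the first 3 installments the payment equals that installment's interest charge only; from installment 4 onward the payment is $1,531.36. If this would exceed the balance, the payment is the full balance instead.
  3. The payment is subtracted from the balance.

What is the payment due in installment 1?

$68.92

Installment 1: opening $4,923.35; interest $68.92 → $4,992.27; payment $68.92; balance $4,923.35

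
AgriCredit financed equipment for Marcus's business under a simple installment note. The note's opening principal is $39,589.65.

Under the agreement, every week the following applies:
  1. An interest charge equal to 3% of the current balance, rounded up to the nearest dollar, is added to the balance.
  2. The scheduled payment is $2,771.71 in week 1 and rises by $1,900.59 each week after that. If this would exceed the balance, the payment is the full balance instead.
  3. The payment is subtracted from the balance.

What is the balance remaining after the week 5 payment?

$11,598.20

# | Opening | Interest | Payment | End bal
1 | $39,589.65 | $1,188.00 | $2,771.71 | $38,005.94
2 | $38,005.94 | $1,141.00 | $4,672.30 | $34,474.64
3 | $34,474.64 | $1,035.00 | $6,572.89 | $28,936.75
4 | $28,936.75 | $869.00 | $8,473.48 | $21,332.27
5 | $21,332.27 | $640.00 | $10,374.07 | $11,598.20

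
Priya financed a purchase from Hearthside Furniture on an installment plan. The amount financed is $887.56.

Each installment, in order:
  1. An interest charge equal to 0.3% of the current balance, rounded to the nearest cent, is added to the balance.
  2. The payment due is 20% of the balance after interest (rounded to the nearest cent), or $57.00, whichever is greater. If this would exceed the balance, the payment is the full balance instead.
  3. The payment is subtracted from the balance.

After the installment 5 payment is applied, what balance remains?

$295.23

Installment 1: $887.56 +$2.66 interest = $890.22; pay $178.04 → $712.18
Installment 2: $712.18 +$2.14 interest = $714.32; pay $142.86 → $571.46
Installment 3: $571.46 +$1.71 interest = $573.17; pay $114.63 → $458.54
Installment 4: $458.54 +$1.38 interest = $459.92; pay $91.98 → $367.94
Installment 5: $367.94 +$1.10 interest = $369.04; pay $73.81 → $295.23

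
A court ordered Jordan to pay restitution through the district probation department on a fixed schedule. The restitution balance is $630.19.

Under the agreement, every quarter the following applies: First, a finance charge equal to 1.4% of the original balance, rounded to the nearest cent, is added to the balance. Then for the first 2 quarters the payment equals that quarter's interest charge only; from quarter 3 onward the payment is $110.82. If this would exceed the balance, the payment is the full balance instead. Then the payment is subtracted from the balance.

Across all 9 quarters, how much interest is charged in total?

$79.38

# | Opening | Interest | Payment | End bal
1 | $630.19 | $8.82 | $8.82 | $630.19
2 | $630.19 | $8.82 | $8.82 | $630.19
3 | $630.19 | $8.82 | $110.82 | $528.19
4 | $528.19 | $8.82 | $110.82 | $426.19
5 | $426.19 | $8.82 | $110.82 | $324.19
6 | $324.19 | $8.82 | $110.82 | $222.19
7 | $222.19 | $8.82 | $110.82 | $120.19
8 | $120.19 | $8.82 | $110.82 | $18.19
9 | $18.19 | $8.82 | $27.01 | $0.00
Total interest: $8.82 + $8.82 + $8.82 + $8.82 + $8.82 + $8.82 + $8.82 + $8.82 + $8.82 = $79.38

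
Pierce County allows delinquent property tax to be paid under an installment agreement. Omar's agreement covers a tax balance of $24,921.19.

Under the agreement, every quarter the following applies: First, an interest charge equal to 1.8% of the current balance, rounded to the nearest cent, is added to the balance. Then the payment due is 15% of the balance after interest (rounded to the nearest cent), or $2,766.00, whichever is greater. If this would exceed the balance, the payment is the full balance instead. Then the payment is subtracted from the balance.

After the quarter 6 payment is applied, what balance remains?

Quarter 1: opening $24,921.19; interest $448.58 → $25,369.77; payment $3,805.47; balance $21,564.30
Quarter 2: opening $21,564.30; interest $388.16 → $21,952.46; payment $3,292.87; balance $18,659.59
Quarter 3: opening $18,659.59; interest $335.87 → $18,995.46; payment $2,849.32; balance $16,146.14
Quarter 4: opening $16,146.14; interest $290.63 → $16,436.77; payment $2,766.00; balance $13,670.77
Quarter 5: opening $13,670.77; interest $246.07 → $13,916.84; payment $2,766.00; balance $11,150.84
Quarter 6: opening $11,150.84; interest $200.72 → $11,351.56; payment $2,766.00; balance $8,585.56

$8,585.56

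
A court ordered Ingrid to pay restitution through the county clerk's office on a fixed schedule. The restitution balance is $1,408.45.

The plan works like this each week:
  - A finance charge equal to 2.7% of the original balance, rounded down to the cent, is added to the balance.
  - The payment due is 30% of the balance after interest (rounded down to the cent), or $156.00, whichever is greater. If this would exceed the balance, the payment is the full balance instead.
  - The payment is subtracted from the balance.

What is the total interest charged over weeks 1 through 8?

$304.16

Week 1: $1,408.45 +$38.02 interest = $1,446.47; pay $433.94 → $1,012.53
Week 2: $1,012.53 +$38.02 interest = $1,050.55; pay $315.16 → $735.39
Week 3: $735.39 +$38.02 interest = $773.41; pay $232.02 → $541.39
Week 4: $541.39 +$38.02 interest = $579.41; pay $173.82 → $405.59
Week 5: $405.59 +$38.02 interest = $443.61; pay $156.00 → $287.61
Week 6: $287.61 +$38.02 interest = $325.63; pay $156.00 → $169.63
Week 7: $169.63 +$38.02 interest = $207.65; pay $156.00 → $51.65
Week 8: $51.65 +$38.02 interest = $89.67; pay $89.67 → $0.00
Total interest: $38.02 + $38.02 + $38.02 + $38.02 + $38.02 + $38.02 + $38.02 + $38.02 = $304.16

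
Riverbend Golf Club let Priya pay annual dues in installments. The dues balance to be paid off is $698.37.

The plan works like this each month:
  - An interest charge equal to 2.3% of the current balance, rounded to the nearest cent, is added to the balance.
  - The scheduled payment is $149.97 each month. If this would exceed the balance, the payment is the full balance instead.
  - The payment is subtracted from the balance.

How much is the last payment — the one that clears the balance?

# | Opening | Interest | Payment | End bal
1 | $698.37 | $16.06 | $149.97 | $564.46
2 | $564.46 | $12.98 | $149.97 | $427.47
3 | $427.47 | $9.83 | $149.97 | $287.33
4 | $287.33 | $6.61 | $149.97 | $143.97
5 | $143.97 | $3.31 | $147.28 | $0.00

$147.28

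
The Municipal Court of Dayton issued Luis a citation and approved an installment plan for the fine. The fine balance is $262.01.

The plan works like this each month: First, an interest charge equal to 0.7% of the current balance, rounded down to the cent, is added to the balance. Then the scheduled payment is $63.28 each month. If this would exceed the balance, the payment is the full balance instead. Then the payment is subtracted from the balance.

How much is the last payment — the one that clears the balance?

$13.71

Month 1: $262.01 +$1.83 interest = $263.84; pay $63.28 → $200.56
Month 2: $200.56 +$1.40 interest = $201.96; pay $63.28 → $138.68
Month 3: $138.68 +$0.97 interest = $139.65; pay $63.28 → $76.37
Month 4: $76.37 +$0.53 interest = $76.90; pay $63.28 → $13.62
Month 5: $13.62 +$0.09 interest = $13.71; pay $13.71 → $0.00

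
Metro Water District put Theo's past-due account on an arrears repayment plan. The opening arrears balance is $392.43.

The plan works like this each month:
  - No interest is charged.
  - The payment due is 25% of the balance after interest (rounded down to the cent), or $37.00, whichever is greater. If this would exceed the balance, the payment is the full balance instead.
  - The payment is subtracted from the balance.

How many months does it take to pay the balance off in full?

# | Opening | Payment | End bal
1 | $392.43 | $98.10 | $294.33
2 | $294.33 | $73.58 | $220.75
3 | $220.75 | $55.18 | $165.57
4 | $165.57 | $41.39 | $124.18
5 | $124.18 | $37.00 | $87.18
6 | $87.18 | $37.00 | $50.18
7 | $50.18 | $37.00 | $13.18
8 | $13.18 | $13.18 | $0.00
Balance reaches $0.00 in month 8.

8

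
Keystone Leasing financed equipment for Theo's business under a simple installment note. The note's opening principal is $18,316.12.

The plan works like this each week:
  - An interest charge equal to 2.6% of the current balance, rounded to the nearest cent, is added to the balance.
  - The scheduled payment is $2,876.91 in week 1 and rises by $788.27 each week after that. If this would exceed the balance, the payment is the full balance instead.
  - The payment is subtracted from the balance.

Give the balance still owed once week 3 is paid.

$8,539.87

# | Opening | Interest | Payment | End bal
1 | $18,316.12 | $476.22 | $2,876.91 | $15,915.43
2 | $15,915.43 | $413.80 | $3,665.18 | $12,664.05
3 | $12,664.05 | $329.27 | $4,453.45 | $8,539.87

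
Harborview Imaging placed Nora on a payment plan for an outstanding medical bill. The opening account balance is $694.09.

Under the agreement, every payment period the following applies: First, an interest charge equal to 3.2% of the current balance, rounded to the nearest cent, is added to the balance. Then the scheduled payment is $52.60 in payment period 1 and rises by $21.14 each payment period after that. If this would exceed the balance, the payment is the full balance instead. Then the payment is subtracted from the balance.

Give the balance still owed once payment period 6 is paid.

$165.57

Payment period 1: $694.09 +$22.21 interest = $716.30; pay $52.60 → $663.70
Payment period 2: $663.70 +$21.24 interest = $684.94; pay $73.74 → $611.20
Payment period 3: $611.20 +$19.56 interest = $630.76; pay $94.88 → $535.88
Payment period 4: $535.88 +$17.15 interest = $553.03; pay $116.02 → $437.01
Payment period 5: $437.01 +$13.98 interest = $450.99; pay $137.16 → $313.83
Payment period 6: $313.83 +$10.04 interest = $323.87; pay $158.30 → $165.57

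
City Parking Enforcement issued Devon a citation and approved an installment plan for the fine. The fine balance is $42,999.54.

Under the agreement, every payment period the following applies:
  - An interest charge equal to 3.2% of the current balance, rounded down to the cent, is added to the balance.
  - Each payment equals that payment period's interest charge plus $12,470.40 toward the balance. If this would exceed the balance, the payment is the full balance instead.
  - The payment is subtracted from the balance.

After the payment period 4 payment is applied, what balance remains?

$0.00

# | Opening | Interest | Payment | End bal
1 | $42,999.54 | $1,375.98 | $13,846.38 | $30,529.14
2 | $30,529.14 | $976.93 | $13,447.33 | $18,058.74
3 | $18,058.74 | $577.87 | $13,048.27 | $5,588.34
4 | $5,588.34 | $178.82 | $5,767.16 | $0.00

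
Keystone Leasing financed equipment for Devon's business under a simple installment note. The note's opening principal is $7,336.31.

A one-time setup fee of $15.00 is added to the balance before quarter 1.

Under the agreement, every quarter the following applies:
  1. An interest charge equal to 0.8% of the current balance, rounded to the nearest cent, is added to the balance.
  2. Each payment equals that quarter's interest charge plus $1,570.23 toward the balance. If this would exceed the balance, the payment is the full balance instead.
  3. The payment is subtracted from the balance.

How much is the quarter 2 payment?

Quarter 1: $7,351.31 +$58.81 interest = $7,410.12; pay $1,629.04 → $5,781.08
Quarter 2: $5,781.08 +$46.25 interest = $5,827.33; pay $1,616.48 → $4,210.85

$1,616.48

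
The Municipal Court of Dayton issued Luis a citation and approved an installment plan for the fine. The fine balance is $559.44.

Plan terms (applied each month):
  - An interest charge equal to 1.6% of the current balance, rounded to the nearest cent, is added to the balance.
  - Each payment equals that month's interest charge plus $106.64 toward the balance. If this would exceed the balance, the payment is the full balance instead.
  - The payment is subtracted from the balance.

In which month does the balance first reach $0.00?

6

Month 1: opening $559.44; interest $8.95 → $568.39; payment $115.59; balance $452.80
Month 2: opening $452.80; interest $7.24 → $460.04; payment $113.88; balance $346.16
Month 3: opening $346.16; interest $5.54 → $351.70; payment $112.18; balance $239.52
Month 4: opening $239.52; interest $3.83 → $243.35; payment $110.47; balance $132.88
Month 5: opening $132.88; interest $2.13 → $135.01; payment $108.77; balance $26.24
Month 6: opening $26.24; interest $0.42 → $26.66; payment $26.66; balance $0.00
Balance reaches $0.00 in month 6.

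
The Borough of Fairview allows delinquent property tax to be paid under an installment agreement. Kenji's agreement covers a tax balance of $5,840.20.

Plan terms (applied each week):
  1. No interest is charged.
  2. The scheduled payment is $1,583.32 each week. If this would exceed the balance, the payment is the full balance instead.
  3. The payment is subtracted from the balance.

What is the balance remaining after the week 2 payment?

Week 1: opening $5,840.20; payment $1,583.32; balance $4,256.88
Week 2: opening $4,256.88; payment $1,583.32; balance $2,673.56

$2,673.56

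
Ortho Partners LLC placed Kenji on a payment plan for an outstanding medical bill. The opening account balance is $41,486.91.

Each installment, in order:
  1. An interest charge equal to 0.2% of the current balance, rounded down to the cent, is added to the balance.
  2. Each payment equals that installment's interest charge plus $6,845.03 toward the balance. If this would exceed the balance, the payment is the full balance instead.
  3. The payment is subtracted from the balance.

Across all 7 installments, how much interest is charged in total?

$293.30

Installment 1: opening $41,486.91; interest $82.97 → $41,569.88; payment $6,928.00; balance $34,641.88
Installment 2: opening $34,641.88; interest $69.28 → $34,711.16; payment $6,914.31; balance $27,796.85
Installment 3: opening $27,796.85; interest $55.59 → $27,852.44; payment $6,900.62; balance $20,951.82
Installment 4: opening $20,951.82; interest $41.90 → $20,993.72; payment $6,886.93; balance $14,106.79
Installment 5: opening $14,106.79; interest $28.21 → $14,135.00; payment $6,873.24; balance $7,261.76
Installment 6: opening $7,261.76; interest $14.52 → $7,276.28; payment $6,859.55; balance $416.73
Installment 7: opening $416.73; interest $0.83 → $417.56; payment $417.56; balance $0.00
Total interest: $82.97 + $69.28 + $55.59 + $41.90 + $28.21 + $14.52 + $0.83 = $293.30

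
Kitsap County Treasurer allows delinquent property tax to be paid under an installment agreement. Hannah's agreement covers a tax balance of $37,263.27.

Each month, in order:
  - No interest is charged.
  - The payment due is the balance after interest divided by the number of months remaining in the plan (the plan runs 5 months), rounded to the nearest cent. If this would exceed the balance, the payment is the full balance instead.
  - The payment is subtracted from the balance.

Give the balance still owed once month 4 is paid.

Month 1: opening $37,263.27; payment $7,452.65; balance $29,810.62
Month 2: opening $29,810.62; payment $7,452.66; balance $22,357.96
Month 3: opening $22,357.96; payment $7,452.65; balance $14,905.31
Month 4: opening $14,905.31; payment $7,452.66; balance $7,452.65

$7,452.65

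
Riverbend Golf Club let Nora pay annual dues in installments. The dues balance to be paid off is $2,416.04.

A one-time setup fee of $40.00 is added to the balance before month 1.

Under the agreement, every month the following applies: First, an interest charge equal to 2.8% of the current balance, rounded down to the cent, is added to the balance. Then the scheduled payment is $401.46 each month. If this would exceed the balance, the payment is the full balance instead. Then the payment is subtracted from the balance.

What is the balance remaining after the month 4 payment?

Month 1: $2,456.04 +$68.76 interest = $2,524.80; pay $401.46 → $2,123.34
Month 2: $2,123.34 +$59.45 interest = $2,182.79; pay $401.46 → $1,781.33
Month 3: $1,781.33 +$49.87 interest = $1,831.20; pay $401.46 → $1,429.74
Month 4: $1,429.74 +$40.03 interest = $1,469.77; pay $401.46 → $1,068.31

$1,068.31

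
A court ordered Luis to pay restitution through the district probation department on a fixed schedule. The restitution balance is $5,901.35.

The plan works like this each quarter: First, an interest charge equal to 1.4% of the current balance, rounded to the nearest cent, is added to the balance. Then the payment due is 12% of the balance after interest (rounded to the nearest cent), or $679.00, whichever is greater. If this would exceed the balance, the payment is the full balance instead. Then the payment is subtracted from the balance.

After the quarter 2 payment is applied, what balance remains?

Quarter 1: $5,901.35 +$82.62 interest = $5,983.97; pay $718.08 → $5,265.89
Quarter 2: $5,265.89 +$73.72 interest = $5,339.61; pay $679.00 → $4,660.61

$4,660.61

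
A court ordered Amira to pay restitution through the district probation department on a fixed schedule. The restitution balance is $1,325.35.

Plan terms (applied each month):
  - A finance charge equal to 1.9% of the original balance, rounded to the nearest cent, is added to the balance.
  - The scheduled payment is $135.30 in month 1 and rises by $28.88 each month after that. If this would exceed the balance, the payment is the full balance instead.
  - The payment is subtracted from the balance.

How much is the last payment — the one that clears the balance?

Month 1: opening $1,325.35; interest $25.18 → $1,350.53; payment $135.30; balance $1,215.23
Month 2: opening $1,215.23; interest $25.18 → $1,240.41; payment $164.18; balance $1,076.23
Month 3: opening $1,076.23; interest $25.18 → $1,101.41; payment $193.06; balance $908.35
Month 4: opening $908.35; interest $25.18 → $933.53; payment $221.94; balance $711.59
Month 5: opening $711.59; interest $25.18 → $736.77; payment $250.82; balance $485.95
Month 6: opening $485.95; interest $25.18 → $511.13; payment $279.70; balance $231.43
Month 7: opening $231.43; interest $25.18 → $256.61; payment $256.61; balance $0.00

$256.61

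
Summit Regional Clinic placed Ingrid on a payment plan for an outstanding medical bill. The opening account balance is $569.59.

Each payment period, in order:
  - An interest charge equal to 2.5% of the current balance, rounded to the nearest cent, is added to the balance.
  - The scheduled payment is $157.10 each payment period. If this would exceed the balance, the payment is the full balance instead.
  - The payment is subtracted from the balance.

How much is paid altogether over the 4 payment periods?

Payment period 1: opening $569.59; interest $14.24 → $583.83; payment $157.10; balance $426.73
Payment period 2: opening $426.73; interest $10.67 → $437.40; payment $157.10; balance $280.30
Payment period 3: opening $280.30; interest $7.01 → $287.31; payment $157.10; balance $130.21
Payment period 4: opening $130.21; interest $3.26 → $133.47; payment $133.47; balance $0.00
Total paid: $604.77

$604.77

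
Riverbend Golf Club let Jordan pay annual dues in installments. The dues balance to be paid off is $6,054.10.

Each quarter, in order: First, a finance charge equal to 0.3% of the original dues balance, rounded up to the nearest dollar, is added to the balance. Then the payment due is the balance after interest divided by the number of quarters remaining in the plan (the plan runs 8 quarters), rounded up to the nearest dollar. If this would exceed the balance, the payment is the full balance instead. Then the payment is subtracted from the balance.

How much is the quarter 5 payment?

$774.00

Quarter 1: opening $6,054.10; interest $19.00 → $6,073.10; payment $760.00; balance $5,313.10
Quarter 2: opening $5,313.10; interest $19.00 → $5,332.10; payment $762.00; balance $4,570.10
Quarter 3: opening $4,570.10; interest $19.00 → $4,589.10; payment $765.00; balance $3,824.10
Quarter 4: opening $3,824.10; interest $19.00 → $3,843.10; payment $769.00; balance $3,074.10
Quarter 5: opening $3,074.10; interest $19.00 → $3,093.10; payment $774.00; balance $2,319.10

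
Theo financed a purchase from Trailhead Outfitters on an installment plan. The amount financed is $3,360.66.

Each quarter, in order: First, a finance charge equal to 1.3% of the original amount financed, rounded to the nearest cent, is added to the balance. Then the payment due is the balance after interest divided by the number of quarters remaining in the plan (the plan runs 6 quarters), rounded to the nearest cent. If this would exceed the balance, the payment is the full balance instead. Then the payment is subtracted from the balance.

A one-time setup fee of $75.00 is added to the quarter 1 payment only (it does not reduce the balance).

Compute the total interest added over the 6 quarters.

Quarter 1: opening $3,360.66; interest $43.69 → $3,404.35; payment $567.39 (+ $75.00 fee); balance $2,836.96
Quarter 2: opening $2,836.96; interest $43.69 → $2,880.65; payment $576.13; balance $2,304.52
Quarter 3: opening $2,304.52; interest $43.69 → $2,348.21; payment $587.05; balance $1,761.16
Quarter 4: opening $1,761.16; interest $43.69 → $1,804.85; payment $601.62; balance $1,203.23
Quarter 5: opening $1,203.23; interest $43.69 → $1,246.92; payment $623.46; balance $623.46
Quarter 6: opening $623.46; interest $43.69 → $667.15; payment $667.15; balance $0.00
Total interest: $43.69 + $43.69 + $43.69 + $43.69 + $43.69 + $43.69 = $262.14

$262.14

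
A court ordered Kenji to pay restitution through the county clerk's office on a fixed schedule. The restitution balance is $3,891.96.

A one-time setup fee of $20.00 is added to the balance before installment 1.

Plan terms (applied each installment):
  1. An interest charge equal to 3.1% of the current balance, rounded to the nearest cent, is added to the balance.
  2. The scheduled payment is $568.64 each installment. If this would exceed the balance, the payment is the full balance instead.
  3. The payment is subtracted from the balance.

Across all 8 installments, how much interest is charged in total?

$556.80

Installment 1: opening $3,911.96; interest $121.27 → $4,033.23; payment $568.64; balance $3,464.59
Installment 2: opening $3,464.59; interest $107.40 → $3,571.99; payment $568.64; balance $3,003.35
Installment 3: opening $3,003.35; interest $93.10 → $3,096.45; payment $568.64; balance $2,527.81
Installment 4: opening $2,527.81; interest $78.36 → $2,606.17; payment $568.64; balance $2,037.53
Installment 5: opening $2,037.53; interest $63.16 → $2,100.69; payment $568.64; balance $1,532.05
Installment 6: opening $1,532.05; interest $47.49 → $1,579.54; payment $568.64; balance $1,010.90
Installment 7: opening $1,010.90; interest $31.34 → $1,042.24; payment $568.64; balance $473.60
Installment 8: opening $473.60; interest $14.68 → $488.28; payment $488.28; balance $0.00
Total interest: $121.27 + $107.40 + $93.10 + $78.36 + $63.16 + $47.49 + $31.34 + $14.68 = $556.80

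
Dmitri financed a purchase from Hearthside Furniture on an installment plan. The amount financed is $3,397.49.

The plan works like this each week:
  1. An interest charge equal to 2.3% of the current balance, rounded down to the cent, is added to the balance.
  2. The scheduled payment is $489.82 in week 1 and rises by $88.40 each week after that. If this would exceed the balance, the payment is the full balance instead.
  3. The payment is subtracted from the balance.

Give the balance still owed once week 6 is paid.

Week 1: $3,397.49 +$78.14 interest = $3,475.63; pay $489.82 → $2,985.81
Week 2: $2,985.81 +$68.67 interest = $3,054.48; pay $578.22 → $2,476.26
Week 3: $2,476.26 +$56.95 interest = $2,533.21; pay $666.62 → $1,866.59
Week 4: $1,866.59 +$42.93 interest = $1,909.52; pay $755.02 → $1,154.50
Week 5: $1,154.50 +$26.55 interest = $1,181.05; pay $843.42 → $337.63
Week 6: $337.63 +$7.76 interest = $345.39; pay $345.39 → $0.00

$0.00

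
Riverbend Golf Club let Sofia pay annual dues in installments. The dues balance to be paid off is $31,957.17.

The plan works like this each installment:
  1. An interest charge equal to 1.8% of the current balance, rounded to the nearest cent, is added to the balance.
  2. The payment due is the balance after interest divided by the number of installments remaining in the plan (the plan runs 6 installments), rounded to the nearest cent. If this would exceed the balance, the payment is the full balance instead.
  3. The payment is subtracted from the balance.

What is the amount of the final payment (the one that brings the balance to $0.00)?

$5,927.95

# | Opening | Interest | Payment | End bal
1 | $31,957.17 | $575.23 | $5,422.07 | $27,110.33
2 | $27,110.33 | $487.99 | $5,519.66 | $22,078.66
3 | $22,078.66 | $397.42 | $5,619.02 | $16,857.06
4 | $16,857.06 | $303.43 | $5,720.16 | $11,440.33
5 | $11,440.33 | $205.93 | $5,823.13 | $5,823.13
6 | $5,823.13 | $104.82 | $5,927.95 | $0.00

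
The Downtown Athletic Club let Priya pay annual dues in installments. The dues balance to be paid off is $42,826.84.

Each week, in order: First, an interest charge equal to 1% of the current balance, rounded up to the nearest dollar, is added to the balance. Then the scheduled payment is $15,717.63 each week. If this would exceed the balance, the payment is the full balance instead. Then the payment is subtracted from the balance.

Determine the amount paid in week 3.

$12,217.58

Week 1: opening $42,826.84; interest $429.00 → $43,255.84; payment $15,717.63; balance $27,538.21
Week 2: opening $27,538.21; interest $276.00 → $27,814.21; payment $15,717.63; balance $12,096.58
Week 3: opening $12,096.58; interest $121.00 → $12,217.58; payment $12,217.58; balance $0.00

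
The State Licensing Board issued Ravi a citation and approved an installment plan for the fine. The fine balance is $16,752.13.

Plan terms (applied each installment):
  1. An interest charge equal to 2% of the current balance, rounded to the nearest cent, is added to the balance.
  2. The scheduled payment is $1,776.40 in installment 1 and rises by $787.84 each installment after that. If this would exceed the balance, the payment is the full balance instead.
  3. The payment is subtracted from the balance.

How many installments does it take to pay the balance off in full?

6

Installment 1: opening $16,752.13; interest $335.04 → $17,087.17; payment $1,776.40; balance $15,310.77
Installment 2: opening $15,310.77; interest $306.22 → $15,616.99; payment $2,564.24; balance $13,052.75
Installment 3: opening $13,052.75; interest $261.06 → $13,313.81; payment $3,352.08; balance $9,961.73
Installment 4: opening $9,961.73; interest $199.23 → $10,160.96; payment $4,139.92; balance $6,021.04
Installment 5: opening $6,021.04; interest $120.42 → $6,141.46; payment $4,927.76; balance $1,213.70
Installment 6: opening $1,213.70; interest $24.27 → $1,237.97; payment $1,237.97; balance $0.00
Balance reaches $0.00 in installment 6.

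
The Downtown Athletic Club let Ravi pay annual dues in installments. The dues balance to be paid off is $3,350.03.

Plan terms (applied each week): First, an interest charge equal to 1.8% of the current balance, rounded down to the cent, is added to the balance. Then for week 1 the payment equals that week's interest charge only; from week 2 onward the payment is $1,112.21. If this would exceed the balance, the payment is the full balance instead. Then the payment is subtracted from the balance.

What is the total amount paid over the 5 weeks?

Week 1: opening $3,350.03; interest $60.30 → $3,410.33; payment $60.30; balance $3,350.03
Week 2: opening $3,350.03; interest $60.30 → $3,410.33; payment $1,112.21; balance $2,298.12
Week 3: opening $2,298.12; interest $41.36 → $2,339.48; payment $1,112.21; balance $1,227.27
Week 4: opening $1,227.27; interest $22.09 → $1,249.36; payment $1,112.21; balance $137.15
Week 5: opening $137.15; interest $2.46 → $139.61; payment $139.61; balance $0.00
Total paid: $3,536.54

$3,536.54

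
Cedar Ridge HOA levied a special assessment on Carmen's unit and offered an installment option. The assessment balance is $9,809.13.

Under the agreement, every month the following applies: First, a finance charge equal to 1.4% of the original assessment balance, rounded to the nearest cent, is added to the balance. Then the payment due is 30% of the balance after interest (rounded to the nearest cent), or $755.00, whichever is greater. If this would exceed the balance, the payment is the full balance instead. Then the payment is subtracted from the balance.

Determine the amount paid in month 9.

$199.52

# | Opening | Interest | Payment | End bal
1 | $9,809.13 | $137.33 | $2,983.94 | $6,962.52
2 | $6,962.52 | $137.33 | $2,129.96 | $4,969.89
3 | $4,969.89 | $137.33 | $1,532.17 | $3,575.05
4 | $3,575.05 | $137.33 | $1,113.71 | $2,598.67
5 | $2,598.67 | $137.33 | $820.80 | $1,915.20
6 | $1,915.20 | $137.33 | $755.00 | $1,297.53
7 | $1,297.53 | $137.33 | $755.00 | $679.86
8 | $679.86 | $137.33 | $755.00 | $62.19
9 | $62.19 | $137.33 | $199.52 | $0.00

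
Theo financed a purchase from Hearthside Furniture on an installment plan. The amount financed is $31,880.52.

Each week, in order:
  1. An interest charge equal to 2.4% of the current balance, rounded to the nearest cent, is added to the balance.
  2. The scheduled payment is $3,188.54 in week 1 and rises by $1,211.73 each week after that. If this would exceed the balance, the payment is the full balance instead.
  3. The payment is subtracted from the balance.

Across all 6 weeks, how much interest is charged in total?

# | Opening | Interest | Payment | End bal
1 | $31,880.52 | $765.13 | $3,188.54 | $29,457.11
2 | $29,457.11 | $706.97 | $4,400.27 | $25,763.81
3 | $25,763.81 | $618.33 | $5,612.00 | $20,770.14
4 | $20,770.14 | $498.48 | $6,823.73 | $14,444.89
5 | $14,444.89 | $346.68 | $8,035.46 | $6,756.11
6 | $6,756.11 | $162.15 | $6,918.26 | $0.00
Total interest: $765.13 + $706.97 + $618.33 + $498.48 + $346.68 + $162.15 = $3,097.74

$3,097.74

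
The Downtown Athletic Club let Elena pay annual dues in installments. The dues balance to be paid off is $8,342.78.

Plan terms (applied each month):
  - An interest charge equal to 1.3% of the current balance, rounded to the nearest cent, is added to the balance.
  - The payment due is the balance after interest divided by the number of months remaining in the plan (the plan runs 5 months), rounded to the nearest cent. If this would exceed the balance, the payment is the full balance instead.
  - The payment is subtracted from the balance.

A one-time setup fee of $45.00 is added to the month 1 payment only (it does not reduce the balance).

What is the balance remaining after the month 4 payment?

Month 1: $8,342.78 +$108.46 interest = $8,451.24; pay $1,690.25 (+ $45.00 fee) → $6,760.99
Month 2: $6,760.99 +$87.89 interest = $6,848.88; pay $1,712.22 → $5,136.66
Month 3: $5,136.66 +$66.78 interest = $5,203.44; pay $1,734.48 → $3,468.96
Month 4: $3,468.96 +$45.10 interest = $3,514.06; pay $1,757.03 → $1,757.03

$1,757.03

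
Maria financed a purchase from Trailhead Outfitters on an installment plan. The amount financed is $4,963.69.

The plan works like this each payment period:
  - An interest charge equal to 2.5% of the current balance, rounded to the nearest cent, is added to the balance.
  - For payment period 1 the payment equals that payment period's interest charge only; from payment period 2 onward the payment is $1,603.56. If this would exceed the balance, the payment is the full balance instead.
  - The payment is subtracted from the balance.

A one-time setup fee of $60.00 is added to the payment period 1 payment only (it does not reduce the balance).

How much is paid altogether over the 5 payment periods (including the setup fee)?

$5,418.51

Payment period 1: opening $4,963.69; interest $124.09 → $5,087.78; payment $124.09 (+ $60.00 fee); balance $4,963.69
Payment period 2: opening $4,963.69; interest $124.09 → $5,087.78; payment $1,603.56; balance $3,484.22
Payment period 3: opening $3,484.22; interest $87.11 → $3,571.33; payment $1,603.56; balance $1,967.77
Payment period 4: opening $1,967.77; interest $49.19 → $2,016.96; payment $1,603.56; balance $413.40
Payment period 5: opening $413.40; interest $10.34 → $423.74; payment $423.74; balance $0.00
Total paid: $5,418.51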